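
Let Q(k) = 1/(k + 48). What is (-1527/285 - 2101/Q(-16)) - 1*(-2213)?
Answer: -6177314/95 ≈ -65024.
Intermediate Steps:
Q(k) = 1/(48 + k)
(-1527/285 - 2101/Q(-16)) - 1*(-2213) = (-1527/285 - 2101/(1/(48 - 16))) - 1*(-2213) = (-1527*1/285 - 2101/(1/32)) + 2213 = (-509/95 - 2101/1/32) + 2213 = (-509/95 - 2101*32) + 2213 = (-509/95 - 67232) + 2213 = -6387549/95 + 2213 = -6177314/95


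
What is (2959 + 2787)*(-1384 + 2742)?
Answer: 7803068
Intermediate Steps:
(2959 + 2787)*(-1384 + 2742) = 5746*1358 = 7803068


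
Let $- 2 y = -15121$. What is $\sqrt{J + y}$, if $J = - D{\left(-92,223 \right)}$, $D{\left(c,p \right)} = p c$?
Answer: $\frac{\sqrt{112306}}{2} \approx 167.56$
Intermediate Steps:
$D{\left(c,p \right)} = c p$
$y = \frac{15121}{2}$ ($y = \left(- \frac{1}{2}\right) \left(-15121\right) = \frac{15121}{2} \approx 7560.5$)
$J = 20516$ ($J = - \left(-92\right) 223 = \left(-1\right) \left(-20516\right) = 20516$)
$\sqrt{J + y} = \sqrt{20516 + \frac{15121}{2}} = \sqrt{\frac{56153}{2}} = \frac{\sqrt{112306}}{2}$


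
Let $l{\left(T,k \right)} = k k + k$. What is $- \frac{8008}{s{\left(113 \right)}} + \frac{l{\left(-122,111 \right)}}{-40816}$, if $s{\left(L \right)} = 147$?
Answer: $- \frac{2934661}{53571} \approx -54.781$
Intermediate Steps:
$l{\left(T,k \right)} = k + k^{2}$ ($l{\left(T,k \right)} = k^{2} + k = k + k^{2}$)
$- \frac{8008}{s{\left(113 \right)}} + \frac{l{\left(-122,111 \right)}}{-40816} = - \frac{8008}{147} + \frac{111 \left(1 + 111\right)}{-40816} = \left(-8008\right) \frac{1}{147} + 111 \cdot 112 \left(- \frac{1}{40816}\right) = - \frac{1144}{21} + 12432 \left(- \frac{1}{40816}\right) = - \frac{1144}{21} - \frac{777}{2551} = - \frac{2934661}{53571}$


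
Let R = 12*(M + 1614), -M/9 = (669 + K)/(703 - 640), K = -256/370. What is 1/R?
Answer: 1295/23597916 ≈ 5.4878e-5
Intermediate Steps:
K = -128/185 (K = -256*1/370 = -128/185 ≈ -0.69189)
M = -123637/1295 (M = -9*(669 - 128/185)/(703 - 640) = -1112733/(185*63) = -9*123637/11655 = -123637/1295 ≈ -95.473)
R = 23597916/1295 (R = 12*(-123637/1295 + 1614) = 12*(1966493/1295) = 23597916/1295 ≈ 18222.)
1/R = 1/(23597916/1295) = 1295/23597916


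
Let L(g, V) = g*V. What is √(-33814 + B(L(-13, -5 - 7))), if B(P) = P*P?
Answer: I*√9478 ≈ 97.355*I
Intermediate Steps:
L(g, V) = V*g
B(P) = P²
√(-33814 + B(L(-13, -5 - 7))) = √(-33814 + ((-5 - 7)*(-13))²) = √(-33814 + (-12*(-13))²) = √(-33814 + 156²) = √(-33814 + 24336) = √(-9478) = I*√9478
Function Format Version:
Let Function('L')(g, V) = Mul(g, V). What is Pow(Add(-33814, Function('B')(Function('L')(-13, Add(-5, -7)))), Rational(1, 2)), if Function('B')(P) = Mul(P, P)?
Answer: Mul(I, Pow(9478, Rational(1, 2))) ≈ Mul(97.355, I)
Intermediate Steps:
Function('L')(g, V) = Mul(V, g)
Function('B')(P) = Pow(P, 2)
Pow(Add(-33814, Function('B')(Function('L')(-13, Add(-5, -7)))), Rational(1, 2)) = Pow(Add(-33814, Pow(Mul(Add(-5, -7), -13), 2)), Rational(1, 2)) = Pow(Add(-33814, Pow(Mul(-12, -13), 2)), Rational(1, 2)) = Pow(Add(-33814, Pow(156, 2)), Rational(1, 2)) = Pow(Add(-33814, 24336), Rational(1, 2)) = Pow(-9478, Rational(1, 2)) = Mul(I, Pow(9478, Rational(1, 2)))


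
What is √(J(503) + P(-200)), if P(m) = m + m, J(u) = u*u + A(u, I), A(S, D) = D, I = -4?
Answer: √252605 ≈ 502.60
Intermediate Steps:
J(u) = -4 + u² (J(u) = u*u - 4 = u² - 4 = -4 + u²)
P(m) = 2*m
√(J(503) + P(-200)) = √((-4 + 503²) + 2*(-200)) = √((-4 + 253009) - 400) = √(253005 - 400) = √252605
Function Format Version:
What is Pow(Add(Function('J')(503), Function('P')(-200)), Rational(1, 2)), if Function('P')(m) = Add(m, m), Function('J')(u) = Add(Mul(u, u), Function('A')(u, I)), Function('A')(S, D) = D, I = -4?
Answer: Pow(252605, Rational(1, 2)) ≈ 502.60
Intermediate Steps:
Function('J')(u) = Add(-4, Pow(u, 2)) (Function('J')(u) = Add(Mul(u, u), -4) = Add(Pow(u, 2), -4) = Add(-4, Pow(u, 2)))
Function('P')(m) = Mul(2, m)
Pow(Add(Function('J')(503), Function('P')(-200)), Rational(1, 2)) = Pow(Add(Add(-4, Pow(503, 2)), Mul(2, -200)), Rational(1, 2)) = Pow(Add(Add(-4, 253009), -400), Rational(1, 2)) = Pow(Add(253005, -400), Rational(1, 2)) = Pow(252605, Rational(1, 2))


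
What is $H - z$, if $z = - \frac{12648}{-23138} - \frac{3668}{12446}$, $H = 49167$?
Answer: $\frac{505672186489}{10284841} \approx 49167.0$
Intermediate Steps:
$z = \frac{2590958}{10284841}$ ($z = \left(-12648\right) \left(- \frac{1}{23138}\right) - \frac{262}{889} = \frac{6324}{11569} - \frac{262}{889} = \frac{2590958}{10284841} \approx 0.25192$)
$H - z = 49167 - \frac{2590958}{10284841} = \frac{505672186489}{10284841}$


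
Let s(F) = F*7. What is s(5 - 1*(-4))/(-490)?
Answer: -9/70 ≈ -0.12857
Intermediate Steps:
s(F) = 7*F
s(5 - 1*(-4))/(-490) = (7*(5 - 1*(-4)))/(-490) = (7*(5 + 4))*(-1/490) = (7*9)*(-1/490) = 63*(-1/490) = -9/70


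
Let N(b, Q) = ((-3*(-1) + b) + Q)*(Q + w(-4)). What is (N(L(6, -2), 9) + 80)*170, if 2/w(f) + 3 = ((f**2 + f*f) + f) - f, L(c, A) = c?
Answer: 1199180/29 ≈ 41351.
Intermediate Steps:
w(f) = 2/(-3 + 2*f**2) (w(f) = 2/(-3 + (((f**2 + f*f) + f) - f)) = 2/(-3 + (((f**2 + f**2) + f) - f)) = 2/(-3 + ((2*f**2 + f) - f)) = 2/(-3 + ((f + 2*f**2) - f)) = 2/(-3 + 2*f**2))
N(b, Q) = (2/29 + Q)*(3 + Q + b) (N(b, Q) = ((-3*(-1) + b) + Q)*(Q + 2/(-3 + 2*(-4)**2)) = ((3 + b) + Q)*(Q + 2/(-3 + 2*16)) = (3 + Q + b)*(Q + 2/(-3 + 32)) = (3 + Q + b)*(Q + 2/29) = (3 + Q + b)*(2/29 + Q) = (2/29 + Q)*(3 + Q + b))
(N(L(6, -2), 9) + 80)*170 = ((6/29 + 9**2 + (2/29)*6 + (89/29)*9 + 9*6) + 80)*170 = ((6/29 + 81 + 12/29 + 801/29 + 54) + 80)*170 = (4734/29 + 80)*170 = (7054/29)*170 = 1199180/29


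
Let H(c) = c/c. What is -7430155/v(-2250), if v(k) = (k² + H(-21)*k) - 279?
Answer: -7430155/5059971 ≈ -1.4684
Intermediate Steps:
H(c) = 1
v(k) = -279 + k + k² (v(k) = (k² + 1*k) - 279 = (k² + k) - 279 = (k + k²) - 279 = -279 + k + k²)
-7430155/v(-2250) = -7430155/(-279 - 2250 + (-2250)²) = -7430155/(-279 - 2250 + 5062500) = -7430155/5059971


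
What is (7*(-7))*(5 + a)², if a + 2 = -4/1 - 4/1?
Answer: -1225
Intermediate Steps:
a = -10 (a = -2 + (-4/1 - 4/1) = -2 + (-4*1 - 4*1) = -2 + (-4 - 4) = -2 - 8 = -10)
(7*(-7))*(5 + a)² = (7*(-7))*(5 - 10)² = -49*(-5)² = -49*25 = -1225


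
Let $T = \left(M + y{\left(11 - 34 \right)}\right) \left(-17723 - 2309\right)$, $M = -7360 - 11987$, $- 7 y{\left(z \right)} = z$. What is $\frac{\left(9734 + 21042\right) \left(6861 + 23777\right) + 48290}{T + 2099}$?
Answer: $\frac{2200247882}{904155895} \approx 2.4335$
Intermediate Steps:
$y{\left(z \right)} = - \frac{z}{7}$
$M = -19347$ ($M = -7360 - 11987 = -19347$)
$T = \frac{2712452992}{7}$ ($T = \left(-19347 - \frac{11 - 34}{7}\right) \left(-17723 - 2309\right) = \left(-19347 - - \frac{23}{7}\right) \left(-20032\right) = \left(-19347 + \frac{23}{7}\right) \left(-20032\right) = \left(- \frac{135406}{7}\right) \left(-20032\right) = \frac{2712452992}{7} \approx 3.8749 \cdot 10^{8}$)
$\frac{\left(9734 + 21042\right) \left(6861 + 23777\right) + 48290}{T + 2099} = \frac{\left(9734 + 21042\right) \left(6861 + 23777\right) + 48290}{\frac{2712452992}{7} + 2099} = \frac{30776 \cdot 30638 + 48290}{\frac{2712467685}{7}} = \left(942915088 + 48290\right) \frac{7}{2712467685} = 942963378 \cdot \frac{7}{2712467685} = \frac{2200247882}{904155895}$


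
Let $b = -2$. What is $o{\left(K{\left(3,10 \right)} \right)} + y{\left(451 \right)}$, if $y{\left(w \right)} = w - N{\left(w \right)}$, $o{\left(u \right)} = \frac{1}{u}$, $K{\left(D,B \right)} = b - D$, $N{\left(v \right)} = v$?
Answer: $- \frac{1}{5} \approx -0.2$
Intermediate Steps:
$K{\left(D,B \right)} = -2 - D$
$y{\left(w \right)} = 0$ ($y{\left(w \right)} = w - w = 0$)
$o{\left(K{\left(3,10 \right)} \right)} + y{\left(451 \right)} = \frac{1}{-2 - 3} + 0 = \frac{1}{-5} + 0 = - \frac{1}{5} + 0 = - \frac{1}{5}$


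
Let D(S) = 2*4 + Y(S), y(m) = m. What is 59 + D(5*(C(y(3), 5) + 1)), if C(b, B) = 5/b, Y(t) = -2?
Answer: 65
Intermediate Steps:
D(S) = 6 (D(S) = 2*4 - 2 = 8 - 2 = 6)
59 + D(5*(C(y(3), 5) + 1)) = 59 + 6 = 65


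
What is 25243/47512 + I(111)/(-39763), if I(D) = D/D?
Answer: 1003689897/1889219656 ≈ 0.53127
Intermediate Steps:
I(D) = 1
25243/47512 + I(111)/(-39763) = 25243/47512 + 1/(-39763) = 25243*(1/47512) + 1*(-1/39763) = 25243/47512 - 1/39763 = 1003689897/1889219656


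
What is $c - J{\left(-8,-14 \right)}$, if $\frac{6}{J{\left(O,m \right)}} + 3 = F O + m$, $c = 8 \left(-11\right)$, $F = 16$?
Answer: $- \frac{12754}{145} \approx -87.959$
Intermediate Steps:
$c = -88$
$J{\left(O,m \right)} = \frac{6}{-3 + m + 16 O}$ ($J{\left(O,m \right)} = \frac{6}{-3 + \left(16 O + m\right)} = \frac{6}{-3 + \left(m + 16 O\right)} = \frac{6}{-3 + m + 16 O}$)
$c - J{\left(-8,-14 \right)} = -88 - \frac{6}{-3 - 14 + 16 \left(-8\right)} = -88 - \frac{6}{-3 - 14 - 128} = -88 - \frac{6}{-145} = -88 - 6 \left(- \frac{1}{145}\right) = -88 - - \frac{6}{145} = -88 + \frac{6}{145} = - \frac{12754}{145}$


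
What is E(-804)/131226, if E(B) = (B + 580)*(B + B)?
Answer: 60032/21871 ≈ 2.7448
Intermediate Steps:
E(B) = 2*B*(580 + B) (E(B) = (580 + B)*(2*B) = 2*B*(580 + B))
E(-804)/131226 = (2*(-804)*(580 - 804))/131226 = (2*(-804)*(-224))*(1/131226) = 360192*(1/131226) = 60032/21871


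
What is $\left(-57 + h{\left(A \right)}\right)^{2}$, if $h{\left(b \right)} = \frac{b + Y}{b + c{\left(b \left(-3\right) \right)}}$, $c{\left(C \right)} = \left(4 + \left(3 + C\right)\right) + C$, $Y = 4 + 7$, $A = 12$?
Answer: $\frac{9265936}{2809} \approx 3298.7$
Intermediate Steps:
$Y = 11$
$c{\left(C \right)} = 7 + 2 C$ ($c{\left(C \right)} = \left(7 + C\right) + C = 7 + 2 C$)
$h{\left(b \right)} = \frac{11 + b}{7 - 5 b}$ ($h{\left(b \right)} = \frac{b + 11}{b + \left(7 + 2 b \left(-3\right)\right)} = \frac{11 + b}{b + \left(7 + 2 \left(- 3 b\right)\right)} = \frac{11 + b}{b - \left(-7 + 6 b\right)} = \frac{11 + b}{7 - 5 b}$)
$\left(-57 + h{\left(A \right)}\right)^{2} = \left(-57 + \frac{11 + 12}{7 - 60}\right)^{2} = \left(-57 + \frac{1}{7 - 60} \cdot 23\right)^{2} = \left(-57 + \frac{1}{-53} \cdot 23\right)^{2} = \left(-57 - \frac{23}{53}\right)^{2} = \left(- \frac{3044}{53}\right)^{2} = \frac{9265936}{2809}$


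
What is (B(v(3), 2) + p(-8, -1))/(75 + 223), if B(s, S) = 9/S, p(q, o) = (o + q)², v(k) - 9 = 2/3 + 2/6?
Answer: 171/596 ≈ 0.28691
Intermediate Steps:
v(k) = 10 (v(k) = 9 + (2/3 + 2/6) = 9 + (2*(⅓) + 2*(⅙)) = 9 + (⅔ + ⅓) = 9 + 1 = 10)
(B(v(3), 2) + p(-8, -1))/(75 + 223) = (9/2 + (-1 - 8)²)/(75 + 223) = (9*(½) + (-9)²)/298 = (9/2 + 81)*(1/298) = (171/2)*(1/298) = 171/596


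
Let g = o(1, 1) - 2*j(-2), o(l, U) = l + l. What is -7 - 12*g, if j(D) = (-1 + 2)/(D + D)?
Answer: -37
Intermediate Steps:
o(l, U) = 2*l
j(D) = 1/(2*D)
g = 5/2 (g = 2*1 - 1/(-2) = 2 - (-1)/2 = 2 - 2*(-¼) = 2 + ½ = 5/2 ≈ 2.5000)
-7 - 12*g = -7 - 12*5/2 = -7 - 30 = -37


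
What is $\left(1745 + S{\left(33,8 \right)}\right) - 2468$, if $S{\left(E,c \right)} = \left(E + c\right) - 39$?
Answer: $-721$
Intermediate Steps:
$S{\left(E,c \right)} = -39 + E + c$
$\left(1745 + S{\left(33,8 \right)}\right) - 2468 = \left(1745 + \left(-39 + 33 + 8\right)\right) - 2468 = \left(1745 + 2\right) - 2468 = 1747 - 2468 = -721$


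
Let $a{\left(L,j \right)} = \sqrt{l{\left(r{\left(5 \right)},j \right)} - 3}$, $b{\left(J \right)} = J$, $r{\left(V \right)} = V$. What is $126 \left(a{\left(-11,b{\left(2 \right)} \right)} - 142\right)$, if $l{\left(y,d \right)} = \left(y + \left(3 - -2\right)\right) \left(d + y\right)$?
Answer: $-17892 + 126 \sqrt{67} \approx -16861.0$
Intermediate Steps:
$l{\left(y,d \right)} = \left(5 + y\right) \left(d + y\right)$ ($l{\left(y,d \right)} = \left(y + \left(3 + 2\right)\right) \left(d + y\right) = \left(y + 5\right) \left(d + y\right) = \left(5 + y\right) \left(d + y\right)$)
$a{\left(L,j \right)} = \sqrt{47 + 10 j}$ ($a{\left(L,j \right)} = \sqrt{\left(5^{2} + 5 j + 5 \cdot 5 + j 5\right) - 3} = \sqrt{\left(25 + 5 j + 25 + 5 j\right) - 3} = \sqrt{\left(50 + 10 j\right) - 3} = \sqrt{47 + 10 j}$)
$126 \left(a{\left(-11,b{\left(2 \right)} \right)} - 142\right) = 126 \left(\sqrt{47 + 10 \cdot 2} - 142\right) = 126 \left(\sqrt{47 + 20} - 142\right) = 126 \left(\sqrt{67} - 142\right) = 126 \left(-142 + \sqrt{67}\right) = -17892 + 126 \sqrt{67}$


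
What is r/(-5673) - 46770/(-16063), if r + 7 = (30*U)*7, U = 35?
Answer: 147375601/91125399 ≈ 1.6173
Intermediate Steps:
r = 7343 (r = -7 + (30*35)*7 = -7 + 1050*7 = -7 + 7350 = 7343)
r/(-5673) - 46770/(-16063) = 7343/(-5673) - 46770/(-16063) = 7343*(-1/5673) - 46770*(-1/16063) = -7343/5673 + 46770/16063 = 147375601/91125399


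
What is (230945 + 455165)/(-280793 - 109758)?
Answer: -686110/390551 ≈ -1.7568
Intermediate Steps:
(230945 + 455165)/(-280793 - 109758) = 686110/(-390551) = 686110*(-1/390551) = -686110/390551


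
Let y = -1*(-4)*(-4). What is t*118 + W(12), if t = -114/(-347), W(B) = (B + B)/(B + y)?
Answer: 11370/347 ≈ 32.767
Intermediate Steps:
y = -16 (y = 4*(-4) = -16)
W(B) = 2*B/(-16 + B) (W(B) = (B + B)/(B - 16) = (2*B)/(-16 + B) = 2*B/(-16 + B))
t = 114/347 (t = -114*(-1/347) = 114/347 ≈ 0.32853)
t*118 + W(12) = (114/347)*118 + 2*12/(-16 + 12) = 13452/347 + 2*12/(-4) = 13452/347 + 2*12*(-¼) = 13452/347 - 6 = 11370/347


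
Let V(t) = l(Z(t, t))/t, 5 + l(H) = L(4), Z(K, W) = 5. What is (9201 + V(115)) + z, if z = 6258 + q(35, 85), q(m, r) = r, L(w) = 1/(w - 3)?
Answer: 1787556/115 ≈ 15544.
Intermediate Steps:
L(w) = 1/(-3 + w)
l(H) = -4 (l(H) = -5 + 1/(-3 + 4) = -5 + 1/1 = -5 + 1 = -4)
V(t) = -4/t
z = 6343 (z = 6258 + 85 = 6343)
(9201 + V(115)) + z = (9201 - 4/115) + 6343 = 1058111/115 + 6343 = 1787556/115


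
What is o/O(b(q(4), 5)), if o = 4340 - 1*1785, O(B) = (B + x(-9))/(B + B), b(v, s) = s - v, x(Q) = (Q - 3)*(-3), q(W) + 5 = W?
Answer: 730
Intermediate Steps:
q(W) = -5 + W
x(Q) = 9 - 3*Q (x(Q) = (-3 + Q)*(-3) = 9 - 3*Q)
O(B) = (36 + B)/(2*B) (O(B) = (B + (9 - 3*(-9)))/(B + B) = (B + (9 + 27))/((2*B)) = (B + 36)*(1/(2*B)) = (36 + B)*(1/(2*B)) = (36 + B)/(2*B))
o = 2555 (o = 4340 - 1785 = 2555)
o/O(b(q(4), 5)) = 2555/(((36 + (5 - (-5 + 4)))/(2*(5 - (-5 + 4))))) = 2555/(((36 + (5 - 1*(-1)))/(2*(5 - 1*(-1))))) = 2555/(((36 + (5 + 1))/(2*(5 + 1)))) = 2555/(((½)*(36 + 6)/6)) = 2555/(((½)*(⅙)*42)) = 2555/(7/2) = 2555*(2/7) = 730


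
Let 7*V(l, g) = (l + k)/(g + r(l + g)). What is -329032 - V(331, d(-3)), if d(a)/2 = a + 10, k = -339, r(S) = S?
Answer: -826857408/2513 ≈ -3.2903e+5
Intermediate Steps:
d(a) = 20 + 2*a (d(a) = 2*(a + 10) = 2*(10 + a) = 20 + 2*a)
V(l, g) = (-339 + l)/(7*(l + 2*g)) (V(l, g) = ((l - 339)/(g + (l + g)))/7 = ((-339 + l)/(g + (g + l)))/7 = ((-339 + l)/(l + 2*g))/7 = (-339 + l)/(7*(l + 2*g)))
-329032 - V(331, d(-3)) = -329032 - (-339 + 331)/(7*(331 + 2*(20 + 2*(-3)))) = -329032 - (-8)/(7*(331 + 2*(20 - 6))) = -329032 - (-8)/(7*(331 + 2*14)) = -329032 - (-8)/(7*(331 + 28)) = -329032 - (-8)/(7*359) = -329032 - 1*(-8/2513) = -329032 + 8/2513 = -826857408/2513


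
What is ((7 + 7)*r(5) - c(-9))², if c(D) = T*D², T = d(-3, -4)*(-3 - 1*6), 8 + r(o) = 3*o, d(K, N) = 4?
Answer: 9084196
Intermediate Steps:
r(o) = -8 + 3*o
T = -36 (T = 4*(-3 - 1*6) = 4*(-3 - 6) = 4*(-9) = -36)
c(D) = -36*D²
((7 + 7)*r(5) - c(-9))² = ((7 + 7)*(-8 + 3*5) - (-36)*(-9)²)² = (14*(-8 + 15) - (-36)*81)² = (14*7 - 1*(-2916))² = (98 + 2916)² = 3014² = 9084196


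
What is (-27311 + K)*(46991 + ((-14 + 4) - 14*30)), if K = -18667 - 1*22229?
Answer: -3175786127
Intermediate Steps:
K = -40896 (K = -18667 - 22229 = -40896)
(-27311 + K)*(46991 + ((-14 + 4) - 14*30)) = (-27311 - 40896)*(46991 + ((-14 + 4) - 14*30)) = -68207*(46991 + (-10 - 420)) = -68207*(46991 - 430) = -68207*46561 = -3175786127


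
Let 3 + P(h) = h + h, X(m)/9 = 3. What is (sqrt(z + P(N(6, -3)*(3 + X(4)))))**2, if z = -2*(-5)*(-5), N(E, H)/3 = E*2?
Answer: 2107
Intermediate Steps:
N(E, H) = 6*E (N(E, H) = 3*(E*2) = 3*(2*E) = 6*E)
X(m) = 27 (X(m) = 9*3 = 27)
z = -50 (z = 10*(-5) = -50)
P(h) = -3 + 2*h (P(h) = -3 + (h + h) = -3 + 2*h)
(sqrt(z + P(N(6, -3)*(3 + X(4)))))**2 = (sqrt(-50 + (-3 + 2*((6*6)*(3 + 27)))))**2 = (sqrt(-50 + (-3 + 2*(36*30))))**2 = (sqrt(-50 + (-3 + 2*1080)))**2 = (sqrt(-50 + (-3 + 2160)))**2 = (sqrt(-50 + 2157))**2 = (sqrt(2107))**2 = (7*sqrt(43))**2 = 2107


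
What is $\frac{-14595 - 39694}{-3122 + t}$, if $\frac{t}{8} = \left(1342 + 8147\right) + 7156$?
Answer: $- \frac{54289}{130038} \approx -0.41749$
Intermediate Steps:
$t = 133160$ ($t = 8 \left(\left(1342 + 8147\right) + 7156\right) = 8 \left(9489 + 7156\right) = 8 \cdot 16645 = 133160$)
$\frac{-14595 - 39694}{-3122 + t} = \frac{-14595 - 39694}{-3122 + 133160} = - \frac{54289}{130038}$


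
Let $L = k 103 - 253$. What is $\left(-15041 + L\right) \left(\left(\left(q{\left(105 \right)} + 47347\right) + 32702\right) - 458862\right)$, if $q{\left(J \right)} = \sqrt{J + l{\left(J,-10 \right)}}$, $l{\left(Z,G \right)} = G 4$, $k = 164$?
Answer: $-605343174 + 1598 \sqrt{65} \approx -6.0533 \cdot 10^{8}$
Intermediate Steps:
$l{\left(Z,G \right)} = 4 G$
$q{\left(J \right)} = \sqrt{-40 + J}$ ($q{\left(J \right)} = \sqrt{J + 4 \left(-10\right)} = \sqrt{J - 40} = \sqrt{-40 + J}$)
$L = 16639$ ($L = 164 \cdot 103 - 253 = 16892 - 253 = 16639$)
$\left(-15041 + L\right) \left(\left(\left(q{\left(105 \right)} + 47347\right) + 32702\right) - 458862\right) = \left(-15041 + 16639\right) \left(\left(\left(\sqrt{-40 + 105} + 47347\right) + 32702\right) - 458862\right) = 1598 \left(\left(\left(\sqrt{65} + 47347\right) + 32702\right) - 458862\right) = 1598 \left(\left(\left(47347 + \sqrt{65}\right) + 32702\right) - 458862\right) = 1598 \left(\left(80049 + \sqrt{65}\right) - 458862\right) = 1598 \left(-378813 + \sqrt{65}\right) = -605343174 + 1598 \sqrt{65}$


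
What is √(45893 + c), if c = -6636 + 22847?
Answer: 2*√15526 ≈ 249.21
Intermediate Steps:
c = 16211
√(45893 + c) = √(45893 + 16211) = √62104 = 2*√15526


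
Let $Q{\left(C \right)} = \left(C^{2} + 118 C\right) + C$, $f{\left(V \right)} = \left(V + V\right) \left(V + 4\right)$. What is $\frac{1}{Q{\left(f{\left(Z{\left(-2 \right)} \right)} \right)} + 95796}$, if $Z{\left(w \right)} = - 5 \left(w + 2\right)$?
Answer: $\frac{1}{95796} \approx 1.0439 \cdot 10^{-5}$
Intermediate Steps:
$Z{\left(w \right)} = -10 - 5 w$ ($Z{\left(w \right)} = - 5 \left(2 + w\right) = -10 - 5 w$)
$f{\left(V \right)} = 2 V \left(4 + V\right)$
$Q{\left(C \right)} = C^{2} + 119 C$
$\frac{1}{Q{\left(f{\left(Z{\left(-2 \right)} \right)} \right)} + 95796} = \frac{1}{2 \left(-10 - -10\right) \left(4 - 0\right) \left(119 + 2 \left(-10 - -10\right) \left(4 - 0\right)\right) + 95796} = \frac{1}{2 \left(-10 + 10\right) \left(4 + \left(-10 + 10\right)\right) \left(119 + 2 \left(-10 + 10\right) \left(4 + \left(-10 + 10\right)\right)\right) + 95796} = \frac{1}{2 \cdot 0 \left(4 + 0\right) \left(119 + 2 \cdot 0 \left(4 + 0\right)\right) + 95796} = \frac{1}{2 \cdot 0 \cdot 4 \left(119 + 2 \cdot 0 \cdot 4\right) + 95796} = \frac{1}{0 \left(119 + 0\right) + 95796} = \frac{1}{0 \cdot 119 + 95796} = \frac{1}{0 + 95796} = \frac{1}{95796}$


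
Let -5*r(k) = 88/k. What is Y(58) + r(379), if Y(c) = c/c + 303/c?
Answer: 678991/109910 ≈ 6.1777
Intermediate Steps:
Y(c) = 1 + 303/c
r(k) = -88/(5*k)
Y(58) + r(379) = (303 + 58)/58 - 88/5/379 = (1/58)*361 - 88/5*1/379 = 361/58 - 88/1895 = 678991/109910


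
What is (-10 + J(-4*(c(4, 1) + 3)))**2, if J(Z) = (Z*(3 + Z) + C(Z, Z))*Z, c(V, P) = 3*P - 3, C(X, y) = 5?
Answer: 1865956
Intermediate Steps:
c(V, P) = -3 + 3*P
J(Z) = Z*(5 + Z*(3 + Z)) (J(Z) = (Z*(3 + Z) + 5)*Z = (5 + Z*(3 + Z))*Z = Z*(5 + Z*(3 + Z)))
(-10 + J(-4*(c(4, 1) + 3)))**2 = (-10 + (-4*((-3 + 3*1) + 3))*(5 + (-4*((-3 + 3*1) + 3))**2 + 3*(-4*((-3 + 3*1) + 3))))**2 = (-10 + (-4*((-3 + 3) + 3))*(5 + (-4*((-3 + 3) + 3))**2 + 3*(-4*((-3 + 3) + 3))))**2 = (-10 + (-4*(0 + 3))*(5 + (-4*(0 + 3))**2 + 3*(-4*(0 + 3))))**2 = (-10 + (-4*3)*(5 + (-4*3)**2 + 3*(-4*3)))**2 = (-10 - 12*(5 + (-12)**2 + 3*(-12)))**2 = (-10 - 12*(5 + 144 - 36))**2 = (-10 - 12*113)**2 = (-10 - 1356)**2 = (-1366)**2 = 1865956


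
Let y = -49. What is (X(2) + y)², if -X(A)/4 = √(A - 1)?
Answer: 2809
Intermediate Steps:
X(A) = -4*√(-1 + A) (X(A) = -4*√(A - 1) = -4*√(-1 + A))
(X(2) + y)² = (-4*√(-1 + 2) - 49)² = (-4*√1 - 49)² = (-4*1 - 49)² = (-4 - 49)² = (-53)² = 2809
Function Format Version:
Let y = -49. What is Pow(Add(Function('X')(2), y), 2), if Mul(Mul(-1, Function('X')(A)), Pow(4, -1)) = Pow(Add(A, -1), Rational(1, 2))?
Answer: 2809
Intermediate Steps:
Function('X')(A) = Mul(-4, Pow(Add(-1, A), Rational(1, 2))) (Function('X')(A) = Mul(-4, Pow(Add(A, -1), Rational(1, 2))) = Mul(-4, Pow(Add(-1, A), Rational(1, 2))))
Pow(Add(Function('X')(2), y), 2) = Pow(Add(Mul(-4, Pow(Add(-1, 2), Rational(1, 2))), -49), 2) = Pow(Add(Mul(-4, Pow(1, Rational(1, 2))), -49), 2) = Pow(Add(Mul(-4, 1), -49), 2) = Pow(Add(-4, -49), 2) = Pow(-53, 2) = 2809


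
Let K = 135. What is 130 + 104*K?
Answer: 14170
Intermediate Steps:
130 + 104*K = 130 + 104*135 = 130 + 14040 = 14170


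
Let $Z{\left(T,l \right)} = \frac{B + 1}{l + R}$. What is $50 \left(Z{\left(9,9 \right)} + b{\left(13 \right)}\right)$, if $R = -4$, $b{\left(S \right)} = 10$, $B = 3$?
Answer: $540$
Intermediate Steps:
$Z{\left(T,l \right)} = \frac{4}{-4 + l}$ ($Z{\left(T,l \right)} = \frac{3 + 1}{l - 4} = \frac{4}{-4 + l}$)
$50 \left(Z{\left(9,9 \right)} + b{\left(13 \right)}\right) = 50 \left(\frac{4}{-4 + 9} + 10\right) = 50 \left(\frac{4}{5} + 10\right) = 50 \cdot \frac{54}{5} = 540$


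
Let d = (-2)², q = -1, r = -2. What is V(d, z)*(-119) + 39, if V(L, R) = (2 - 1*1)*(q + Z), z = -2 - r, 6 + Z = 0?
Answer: 872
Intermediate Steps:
Z = -6 (Z = -6 + 0 = -6)
z = 0 (z = -2 - 1*(-2) = -2 + 2 = 0)
d = 4
V(L, R) = -7 (V(L, R) = (2 - 1*1)*(-1 - 6) = (2 - 1)*(-7) = 1*(-7) = -7)
V(d, z)*(-119) + 39 = -7*(-119) + 39 = 833 + 39 = 872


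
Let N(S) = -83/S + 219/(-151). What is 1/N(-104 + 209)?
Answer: -15855/35528 ≈ -0.44627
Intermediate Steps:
N(S) = -219/151 - 83/S (N(S) = -83/S + 219*(-1/151) = -83/S - 219/151 = -219/151 - 83/S)
1/N(-104 + 209) = 1/(-219/151 - 83/(-104 + 209)) = 1/(-219/151 - 83/105) = 1/(-35528/15855) = -15855/35528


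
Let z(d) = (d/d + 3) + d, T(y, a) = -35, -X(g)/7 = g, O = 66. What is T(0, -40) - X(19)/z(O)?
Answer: -331/10 ≈ -33.100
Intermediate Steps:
X(g) = -7*g
z(d) = 4 + d (z(d) = (1 + 3) + d = 4 + d)
T(0, -40) - X(19)/z(O) = -35 - (-7*19)/(4 + 66) = -35 - (-133)/70 = -35 - 1*(-19/10) = -35 + 19/10 = -331/10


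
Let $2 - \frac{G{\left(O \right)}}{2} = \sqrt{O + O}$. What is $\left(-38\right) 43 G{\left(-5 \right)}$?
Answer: $-6536 + 3268 i \sqrt{10} \approx -6536.0 + 10334.0 i$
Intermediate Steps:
$G{\left(O \right)} = 4 - 2 \sqrt{2} \sqrt{O}$ ($G{\left(O \right)} = 4 - 2 \sqrt{O + O} = 4 - 2 \sqrt{2 O} = 4 - 2 \sqrt{2} \sqrt{O}$)
$\left(-38\right) 43 G{\left(-5 \right)} = \left(-38\right) 43 \left(4 - 2 \sqrt{2} \sqrt{-5}\right) = - 1634 \left(4 - 2 \sqrt{2} i \sqrt{5}\right) = - 1634 \left(4 - 2 i \sqrt{10}\right) = -6536 + 3268 i \sqrt{10}$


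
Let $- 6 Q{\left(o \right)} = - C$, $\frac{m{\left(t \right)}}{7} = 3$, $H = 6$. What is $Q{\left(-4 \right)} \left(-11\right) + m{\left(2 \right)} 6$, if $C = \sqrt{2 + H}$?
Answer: $126 - \frac{11 \sqrt{2}}{3} \approx 120.81$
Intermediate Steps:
$m{\left(t \right)} = 21$ ($m{\left(t \right)} = 7 \cdot 3 = 21$)
$C = 2 \sqrt{2}$ ($C = \sqrt{2 + 6} = \sqrt{8} = 2 \sqrt{2} \approx 2.8284$)
$Q{\left(o \right)} = \frac{\sqrt{2}}{3}$ ($Q{\left(o \right)} = - \frac{\left(-1\right) 2 \sqrt{2}}{6} = - \frac{\left(-2\right) \sqrt{2}}{6} = \frac{\sqrt{2}}{3}$)
$Q{\left(-4 \right)} \left(-11\right) + m{\left(2 \right)} 6 = \frac{\sqrt{2}}{3} \left(-11\right) + 21 \cdot 6 = - \frac{11 \sqrt{2}}{3} + 126 = 126 - \frac{11 \sqrt{2}}{3}$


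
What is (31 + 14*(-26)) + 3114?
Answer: 2781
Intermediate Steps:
(31 + 14*(-26)) + 3114 = (31 - 364) + 3114 = -333 + 3114 = 2781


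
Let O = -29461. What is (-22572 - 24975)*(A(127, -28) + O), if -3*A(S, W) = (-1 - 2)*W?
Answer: 1402113483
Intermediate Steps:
A(S, W) = W (A(S, W) = -(-1 - 2)*W/3 = -(-1)*W = W)
(-22572 - 24975)*(A(127, -28) + O) = (-22572 - 24975)*(-28 - 29461) = -47547*(-29489) = 1402113483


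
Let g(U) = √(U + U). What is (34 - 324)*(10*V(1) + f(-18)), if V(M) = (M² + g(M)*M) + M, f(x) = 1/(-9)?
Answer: -51910/9 - 2900*√2 ≈ -9869.0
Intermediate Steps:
f(x) = -⅑
g(U) = √2*√U (g(U) = √(2*U) = √2*√U)
V(M) = M + M² + √2*M^(3/2) (V(M) = (M² + (√2*√M)*M) + M = (M² + √2*M^(3/2)) + M = M + M² + √2*M^(3/2))
(34 - 324)*(10*V(1) + f(-18)) = (34 - 324)*(10*(1*(1 + 1 + √2*√1)) - ⅑) = -290*(10*(1*(1 + 1 + √2*1)) - ⅑) = -290*(10*(1*(1 + 1 + √2)) - ⅑) = -290*(10*(1*(2 + √2)) - ⅑) = -290*(10*(2 + √2) - ⅑) = -290*((20 + 10*√2) - ⅑) = -290*(179/9 + 10*√2) = -51910/9 - 2900*√2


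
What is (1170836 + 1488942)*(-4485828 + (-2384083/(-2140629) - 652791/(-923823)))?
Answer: -2621654739394717888010776/219729144963 ≈ -1.1931e+13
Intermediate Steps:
(1170836 + 1488942)*(-4485828 + (-2384083/(-2140629) - 652791/(-923823))) = 2659778*(-4485828 + (-2384083*(-1/2140629) - 652791*(-1/923823))) = 2659778*(-4485828 + (2384083/2140629 + 217597/307941)) = 2659778*(-4485828 + 399983783872/219729144963) = 2659778*(-985666750907300492/219729144963) = -2621654739394717888010776/219729144963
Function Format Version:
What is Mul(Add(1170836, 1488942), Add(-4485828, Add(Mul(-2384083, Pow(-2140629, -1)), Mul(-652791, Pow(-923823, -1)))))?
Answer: Rational(-2621654739394717888010776, 219729144963) ≈ -1.1931e+13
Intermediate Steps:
Mul(Add(1170836, 1488942), Add(-4485828, Add(Mul(-2384083, Pow(-2140629, -1)), Mul(-652791, Pow(-923823, -1))))) = Mul(2659778, Add(-4485828, Add(Mul(-2384083, Rational(-1, 2140629)), Mul(-652791, Rational(-1, 923823))))) = Mul(2659778, Add(-4485828, Add(Rational(2384083, 2140629), Rational(217597, 307941)))) = Mul(2659778, Add(-4485828, Rational(399983783872, 219729144963))) = Mul(2659778, Rational(-985666750907300492, 219729144963)) = Rational(-2621654739394717888010776, 219729144963)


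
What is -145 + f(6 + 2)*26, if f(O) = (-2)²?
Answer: -41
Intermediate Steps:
f(O) = 4
-145 + f(6 + 2)*26 = -145 + 4*26 = -145 + 104 = -41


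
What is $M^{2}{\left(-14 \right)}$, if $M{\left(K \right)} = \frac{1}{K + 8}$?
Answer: $\frac{1}{36} \approx 0.027778$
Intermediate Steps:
$M{\left(K \right)} = \frac{1}{8 + K}$
$M^{2}{\left(-14 \right)} = \left(\frac{1}{8 - 14}\right)^{2} = \left(\frac{1}{-6}\right)^{2} = \left(- \frac{1}{6}\right)^{2} = \frac{1}{36}$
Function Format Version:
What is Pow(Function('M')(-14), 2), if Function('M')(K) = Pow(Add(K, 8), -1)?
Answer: Rational(1, 36) ≈ 0.027778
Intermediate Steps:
Function('M')(K) = Pow(Add(8, K), -1)
Pow(Function('M')(-14), 2) = Pow(Pow(Add(8, -14), -1), 2) = Pow(Pow(-6, -1), 2) = Pow(Rational(-1, 6), 2) = Rational(1, 36)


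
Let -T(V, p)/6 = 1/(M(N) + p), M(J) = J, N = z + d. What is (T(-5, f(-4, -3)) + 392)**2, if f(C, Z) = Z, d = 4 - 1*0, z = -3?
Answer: 156025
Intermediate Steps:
d = 4 (d = 4 + 0 = 4)
N = 1 (N = -3 + 4 = 1)
T(V, p) = -6/(1 + p)
(T(-5, f(-4, -3)) + 392)**2 = (-6/(1 - 3) + 392)**2 = (-6/(-2) + 392)**2 = (-6*(-1/2) + 392)**2 = (3 + 392)**2 = 395**2 = 156025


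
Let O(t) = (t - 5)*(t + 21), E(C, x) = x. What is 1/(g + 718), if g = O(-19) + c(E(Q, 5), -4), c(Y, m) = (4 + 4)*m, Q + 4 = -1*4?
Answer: 1/638 ≈ 0.0015674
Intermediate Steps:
Q = -8 (Q = -4 - 1*4 = -4 - 4 = -8)
c(Y, m) = 8*m
O(t) = (-5 + t)*(21 + t)
g = -80 (g = (-105 + (-19)² + 16*(-19)) + 8*(-4) = (-105 + 361 - 304) - 32 = -48 - 32 = -80)
1/(g + 718) = 1/(-80 + 718) = 1/638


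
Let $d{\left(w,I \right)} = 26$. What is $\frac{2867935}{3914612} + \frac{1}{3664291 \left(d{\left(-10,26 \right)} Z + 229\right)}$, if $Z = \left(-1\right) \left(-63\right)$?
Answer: $\frac{19620206683676307}{26780766130011764} \approx 0.73262$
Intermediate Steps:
$Z = 63$
$\frac{2867935}{3914612} + \frac{1}{3664291 \left(d{\left(-10,26 \right)} Z + 229\right)} = \frac{2867935}{3914612} + \frac{1}{3664291 \left(26 \cdot 63 + 229\right)} = 2867935 \cdot \frac{1}{3914612} + \frac{1}{3664291 \left(1638 + 229\right)} = \frac{2867935}{3914612} + \frac{1}{3664291 \cdot 1867} = \frac{2867935}{3914612} + \frac{1}{3664291} \cdot \frac{1}{1867} = \frac{2867935}{3914612} + \frac{1}{6841231297} = \frac{19620206683676307}{26780766130011764}$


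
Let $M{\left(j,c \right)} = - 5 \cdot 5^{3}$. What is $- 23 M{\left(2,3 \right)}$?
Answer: $14375$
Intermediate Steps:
$M{\left(j,c \right)} = -625$ ($M{\left(j,c \right)} = \left(-5\right) 125 = -625$)
$- 23 M{\left(2,3 \right)} = \left(-23\right) \left(-625\right) = 14375$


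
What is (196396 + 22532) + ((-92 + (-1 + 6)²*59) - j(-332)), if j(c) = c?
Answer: 220643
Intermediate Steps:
(196396 + 22532) + ((-92 + (-1 + 6)²*59) - j(-332)) = (196396 + 22532) + ((-92 + (-1 + 6)²*59) - 1*(-332)) = 218928 + ((-92 + 5²*59) + 332) = 218928 + ((-92 + 25*59) + 332) = 218928 + ((-92 + 1475) + 332) = 218928 + (1383 + 332) = 218928 + 1715 = 220643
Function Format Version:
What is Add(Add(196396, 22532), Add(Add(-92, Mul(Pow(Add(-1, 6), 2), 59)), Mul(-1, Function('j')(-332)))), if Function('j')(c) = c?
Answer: 220643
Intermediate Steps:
Add(Add(196396, 22532), Add(Add(-92, Mul(Pow(Add(-1, 6), 2), 59)), Mul(-1, Function('j')(-332)))) = Add(Add(196396, 22532), Add(Add(-92, Mul(Pow(Add(-1, 6), 2), 59)), Mul(-1, -332))) = Add(218928, Add(Add(-92, Mul(Pow(5, 2), 59)), 332)) = Add(218928, Add(Add(-92, Mul(25, 59)), 332)) = Add(218928, Add(Add(-92, 1475), 332)) = Add(218928, Add(1383, 332)) = Add(218928, 1715) = 220643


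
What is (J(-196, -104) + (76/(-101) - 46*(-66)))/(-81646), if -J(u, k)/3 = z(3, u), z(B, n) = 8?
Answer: -152068/4123123 ≈ -0.036882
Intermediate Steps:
J(u, k) = -24 (J(u, k) = -3*8 = -24)
(J(-196, -104) + (76/(-101) - 46*(-66)))/(-81646) = (-24 + (76/(-101) - 46*(-66)))/(-81646) = (-24 + (76*(-1/101) + 3036))*(-1/81646) = (-24 + (-76/101 + 3036))*(-1/81646) = (-24 + 306560/101)*(-1/81646) = (304136/101)*(-1/81646) = -152068/4123123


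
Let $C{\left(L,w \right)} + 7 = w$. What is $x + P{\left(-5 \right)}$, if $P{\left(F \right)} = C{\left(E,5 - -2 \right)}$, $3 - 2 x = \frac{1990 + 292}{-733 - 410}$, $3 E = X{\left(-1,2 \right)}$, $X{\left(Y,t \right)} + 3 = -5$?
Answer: $\frac{5711}{2286} \approx 2.4982$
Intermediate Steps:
$X{\left(Y,t \right)} = -8$ ($X{\left(Y,t \right)} = -3 - 5 = -8$)
$E = - \frac{8}{3}$ ($E = \frac{1}{3} \left(-8\right) = - \frac{8}{3} \approx -2.6667$)
$C{\left(L,w \right)} = -7 + w$
$x = \frac{5711}{2286}$ ($x = \frac{3}{2} - \frac{\left(1990 + 292\right) \frac{1}{-733 - 410}}{2} = \frac{3}{2} - \frac{2282 \frac{1}{-1143}}{2} = \frac{3}{2} - \frac{2282 \left(- \frac{1}{1143}\right)}{2} = \frac{3}{2} - - \frac{1141}{1143} = \frac{3}{2} + \frac{1141}{1143} = \frac{5711}{2286} \approx 2.4982$)
$P{\left(F \right)} = 0$ ($P{\left(F \right)} = -7 + \left(5 - -2\right) = -7 + \left(5 + 2\right) = -7 + 7 = 0$)
$x + P{\left(-5 \right)} = \frac{5711}{2286} + 0 = \frac{5711}{2286}$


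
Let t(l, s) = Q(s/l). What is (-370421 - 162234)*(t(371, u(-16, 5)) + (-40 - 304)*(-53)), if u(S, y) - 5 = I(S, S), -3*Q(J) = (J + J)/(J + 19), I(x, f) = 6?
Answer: -20568671931439/2118 ≈ -9.7114e+9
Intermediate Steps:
Q(J) = -2*J/(3*(19 + J)) (Q(J) = -(J + J)/(3*(J + 19)) = -2*J/(3*(19 + J)))
u(S, y) = 11 (u(S, y) = 5 + 6 = 11)
t(l, s) = -2*s/(l*(57 + 3*s/l)) (t(l, s) = -2*s/l/(57 + 3*(s/l)) = -2*s/l/(57 + 3*s/l) = -2*s/(l*(57 + 3*s/l)))
(-370421 - 162234)*(t(371, u(-16, 5)) + (-40 - 304)*(-53)) = (-370421 - 162234)*(-2*11/(3*11 + 57*371) + (-40 - 304)*(-53)) = -532655*(-2*11/(33 + 21147) - 344*(-53)) = -532655*(-2*11/21180 + 18232) = -532655*(-2*11*1/21180 + 18232) = -532655*(-11/10590 + 18232) = -532655*193076869/10590 = -20568671931439/2118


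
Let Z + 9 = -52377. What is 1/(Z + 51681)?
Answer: -1/705 ≈ -0.0014184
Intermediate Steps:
Z = -52386 (Z = -9 - 52377 = -52386)
1/(Z + 51681) = 1/(-52386 + 51681) = 1/(-705) = -1/705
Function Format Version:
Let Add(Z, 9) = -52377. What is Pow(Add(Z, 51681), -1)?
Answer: Rational(-1, 705) ≈ -0.0014184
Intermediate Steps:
Z = -52386 (Z = Add(-9, -52377) = -52386)
Pow(Add(Z, 51681), -1) = Pow(Add(-52386, 51681), -1) = Pow(-705, -1) = Rational(-1, 705)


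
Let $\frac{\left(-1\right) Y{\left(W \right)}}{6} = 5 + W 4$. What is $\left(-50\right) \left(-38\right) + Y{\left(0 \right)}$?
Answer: $1870$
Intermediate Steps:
$Y{\left(W \right)} = -30 - 24 W$ ($Y{\left(W \right)} = - 6 \left(5 + W 4\right) = - 6 \left(5 + 4 W\right) = -30 - 24 W$)
$\left(-50\right) \left(-38\right) + Y{\left(0 \right)} = \left(-50\right) \left(-38\right) - 30 = 1900 + \left(-30 + 0\right) = 1900 - 30 = 1870$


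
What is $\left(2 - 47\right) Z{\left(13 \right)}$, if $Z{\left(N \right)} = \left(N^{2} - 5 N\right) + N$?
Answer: $-5265$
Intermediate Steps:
$Z{\left(N \right)} = N^{2} - 4 N$
$\left(2 - 47\right) Z{\left(13 \right)} = \left(2 - 47\right) 13 \left(-4 + 13\right) = - 45 \cdot 13 \cdot 9 = \left(-45\right) 117 = -5265$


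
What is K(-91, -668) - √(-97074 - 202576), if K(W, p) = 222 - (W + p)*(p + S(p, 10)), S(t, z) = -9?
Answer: -513621 - 5*I*√11986 ≈ -5.1362e+5 - 547.4*I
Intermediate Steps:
K(W, p) = 222 - (-9 + p)*(W + p) (K(W, p) = 222 - (W + p)*(p - 9) = 222 - (W + p)*(-9 + p) = 222 - (-9 + p)*(W + p))
K(-91, -668) - √(-97074 - 202576) = (222 - 1*(-668)² + 9*(-91) + 9*(-668) - 1*(-91)*(-668)) - √(-97074 - 202576) = (222 - 1*446224 - 819 - 6012 - 60788) - √(-299650) = (222 - 446224 - 819 - 6012 - 60788) - 5*I*√11986 = -513621 - 5*I*√11986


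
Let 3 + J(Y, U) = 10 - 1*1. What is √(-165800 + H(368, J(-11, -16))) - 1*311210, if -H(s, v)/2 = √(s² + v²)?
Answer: -311210 + 2*I*√(41450 + √33865) ≈ -3.1121e+5 + 408.09*I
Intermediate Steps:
J(Y, U) = 6 (J(Y, U) = -3 + (10 - 1*1) = -3 + (10 - 1) = -3 + 9 = 6)
H(s, v) = -2*√(s² + v²)
√(-165800 + H(368, J(-11, -16))) - 1*311210 = √(-165800 - 2*√(368² + 6²)) - 1*311210 = √(-165800 - 2*√(135424 + 36)) - 311210 = √(-165800 - 4*√33865) - 311210 = -311210 + √(-165800 - 4*√33865)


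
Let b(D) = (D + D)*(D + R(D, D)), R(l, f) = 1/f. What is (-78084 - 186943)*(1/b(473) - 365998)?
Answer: 43403330021492133/447460 ≈ 9.6999e+10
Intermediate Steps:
b(D) = 2*D*(D + 1/D) (b(D) = (D + D)*(D + 1/D) = (2*D)*(D + 1/D) = 2*D*(D + 1/D))
(-78084 - 186943)*(1/b(473) - 365998) = (-78084 - 186943)*(1/(2 + 2*473²) - 365998) = -265027*(1/(2 + 2*223729) - 365998) = -265027*(1/(2 + 447458) - 365998) = -265027*(1/447460 - 365998) = -265027*(-163769465079/447460) = 43403330021492133/447460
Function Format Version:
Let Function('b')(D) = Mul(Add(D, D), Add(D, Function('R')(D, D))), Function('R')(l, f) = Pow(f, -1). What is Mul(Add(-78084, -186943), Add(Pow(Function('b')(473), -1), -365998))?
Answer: Rational(43403330021492133, 447460) ≈ 9.6999e+10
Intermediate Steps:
Function('b')(D) = Mul(2, D, Add(D, Pow(D, -1))) (Function('b')(D) = Mul(Add(D, D), Add(D, Pow(D, -1))) = Mul(Mul(2, D), Add(D, Pow(D, -1))) = Mul(2, D, Add(D, Pow(D, -1))))
Mul(Add(-78084, -186943), Add(Pow(Function('b')(473), -1), -365998)) = Mul(Add(-78084, -186943), Add(Pow(Add(2, Mul(2, Pow(473, 2))), -1), -365998)) = Mul(-265027, Add(Pow(Add(2, Mul(2, 223729)), -1), -365998)) = Mul(-265027, Add(Pow(Add(2, 447458), -1), -365998)) = Mul(-265027, Add(Pow(447460, -1), -365998)) = Mul(-265027, Add(Rational(1, 447460), -365998)) = Mul(-265027, Rational(-163769465079, 447460)) = Rational(43403330021492133, 447460)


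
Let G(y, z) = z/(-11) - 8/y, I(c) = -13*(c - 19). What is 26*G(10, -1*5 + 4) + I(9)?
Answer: 6136/55 ≈ 111.56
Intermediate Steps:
I(c) = 247 - 13*c (I(c) = -13*(-19 + c) = 247 - 13*c)
G(y, z) = -8/y - z/11 (G(y, z) = z*(-1/11) - 8/y = -z/11 - 8/y = -8/y - z/11)
26*G(10, -1*5 + 4) + I(9) = 26*(-8/10 - (-1*5 + 4)/11) + (247 - 13*9) = 26*(-8*⅒ - (-5 + 4)/11) + (247 - 117) = 26*(-⅘ - 1/11*(-1)) + 130 = 26*(-⅘ + 1/11) + 130 = 26*(-39/55) + 130 = -1014/55 + 130 = 6136/55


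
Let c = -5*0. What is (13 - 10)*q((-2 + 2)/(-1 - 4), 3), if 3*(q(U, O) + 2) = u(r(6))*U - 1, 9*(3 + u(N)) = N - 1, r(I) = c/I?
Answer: -7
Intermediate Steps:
c = 0
r(I) = 0 (r(I) = 0/I = 0)
u(N) = -28/9 + N/9 (u(N) = -3 + (N - 1)/9 = -3 + (-1 + N)/9 = -3 + (-1/9 + N/9) = -28/9 + N/9)
q(U, O) = -7/3 - 28*U/27 (q(U, O) = -2 + ((-28/9 + (1/9)*0)*U - 1)/3 = -2 + ((-28/9 + 0)*U - 1)/3 = -2 + (-28*U/9 - 1)/3 = -2 + (-1 - 28*U/9)/3 = -2 + (-1/3 - 28*U/27) = -7/3 - 28*U/27)
(13 - 10)*q((-2 + 2)/(-1 - 4), 3) = (13 - 10)*(-7/3 - 28*(-2 + 2)/(27*(-1 - 4))) = 3*(-7/3 - 0/(-5)) = 3*(-7/3 - 0*(-1)/5) = 3*(-7/3 - 28/27*0) = 3*(-7/3 + 0) = 3*(-7/3) = -7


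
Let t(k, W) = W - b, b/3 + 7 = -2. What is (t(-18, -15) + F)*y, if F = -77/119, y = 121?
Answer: 23353/17 ≈ 1373.7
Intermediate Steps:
b = -27 (b = -21 + 3*(-2) = -21 - 6 = -27)
F = -11/17 (F = -77*1/119 = -11/17 ≈ -0.64706)
t(k, W) = 27 + W (t(k, W) = W - 1*(-27) = W + 27 = 27 + W)
(t(-18, -15) + F)*y = ((27 - 15) - 11/17)*121 = (12 - 11/17)*121 = (193/17)*121 = 23353/17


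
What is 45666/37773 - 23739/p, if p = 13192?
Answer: -32696375/55366824 ≈ -0.59054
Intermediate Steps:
45666/37773 - 23739/p = 45666/37773 - 23739/13192 = 45666*(1/37773) - 23739*1/13192 = 5074/4197 - 23739/13192 = -32696375/55366824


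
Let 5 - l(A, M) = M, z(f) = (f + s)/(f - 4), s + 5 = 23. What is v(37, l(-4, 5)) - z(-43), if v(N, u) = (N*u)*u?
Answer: -25/47 ≈ -0.53191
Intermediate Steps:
s = 18 (s = -5 + 23 = 18)
z(f) = (18 + f)/(-4 + f) (z(f) = (f + 18)/(f - 4) = (18 + f)/(-4 + f))
l(A, M) = 5 - M
v(N, u) = N*u**2
v(37, l(-4, 5)) - z(-43) = 37*(5 - 1*5)**2 - (18 - 43)/(-4 - 43) = 37*(5 - 5)**2 - (-25)/(-47) = 37*0**2 - (-1)*(-25)/47 = 37*0 - 1*25/47 = 0 - 25/47 = -25/47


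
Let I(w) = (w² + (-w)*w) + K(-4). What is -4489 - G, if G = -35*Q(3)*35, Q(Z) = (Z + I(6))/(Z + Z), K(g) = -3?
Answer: -4489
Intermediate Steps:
I(w) = -3 (I(w) = (w² + (-w)*w) - 3 = (w² - w²) - 3 = 0 - 3 = -3)
Q(Z) = (-3 + Z)/(2*Z) (Q(Z) = (Z - 3)/(Z + Z) = (-3 + Z)/((2*Z)) = (-3 + Z)*(1/(2*Z)) = (-3 + Z)/(2*Z))
G = 0 (G = -35*(-3 + 3)/(2*3)*35 = -35*0/(2*3)*35 = -35*0*35 = 0*35 = 0)
-4489 - G = -4489 - 1*0 = -4489 + 0 = -4489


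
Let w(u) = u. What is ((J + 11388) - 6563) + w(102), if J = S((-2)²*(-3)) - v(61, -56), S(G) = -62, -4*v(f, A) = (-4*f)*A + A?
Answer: 8267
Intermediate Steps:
v(f, A) = -A/4 + A*f (v(f, A) = -((-4*f)*A + A)/4 = -(-4*A*f + A)/4 = -(A - 4*A*f)/4 = -A/4 + A*f)
J = 3340 (J = -62 - (-56)*(-¼ + 61) = -62 - (-56)*243/4 = -62 - 1*(-3402) = -62 + 3402 = 3340)
((J + 11388) - 6563) + w(102) = ((3340 + 11388) - 6563) + 102 = (14728 - 6563) + 102 = 8165 + 102 = 8267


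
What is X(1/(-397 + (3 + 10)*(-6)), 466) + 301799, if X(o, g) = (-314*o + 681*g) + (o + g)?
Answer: 294315538/475 ≈ 6.1961e+5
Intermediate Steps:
X(o, g) = -313*o + 682*g (X(o, g) = (-314*o + 681*g) + (g + o) = -313*o + 682*g)
X(1/(-397 + (3 + 10)*(-6)), 466) + 301799 = (-313/(-397 + (3 + 10)*(-6)) + 682*466) + 301799 = (-313/(-397 + 13*(-6)) + 317812) + 301799 = (-313/(-397 - 78) + 317812) + 301799 = (-313/(-475) + 317812) + 301799 = (-313*(-1/475) + 317812) + 301799 = (313/475 + 317812) + 301799 = 150961013/475 + 301799 = 294315538/475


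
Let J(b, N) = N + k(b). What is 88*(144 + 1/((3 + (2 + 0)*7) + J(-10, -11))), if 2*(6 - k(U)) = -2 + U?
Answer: 114092/9 ≈ 12677.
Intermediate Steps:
k(U) = 7 - U/2 (k(U) = 6 - (-2 + U)/2 = 6 + (1 - U/2) = 7 - U/2)
J(b, N) = 7 + N - b/2 (J(b, N) = N + (7 - b/2) = 7 + N - b/2)
88*(144 + 1/((3 + (2 + 0)*7) + J(-10, -11))) = 88*(144 + 1/((3 + (2 + 0)*7) + (7 - 11 - ½*(-10)))) = 88*(144 + 1/((3 + 2*7) + (7 - 11 + 5))) = 88*(144 + 1/((3 + 14) + 1)) = 88*(144 + 1/(17 + 1)) = 88*(144 + 1/18) = 88*(2593/18) = 114092/9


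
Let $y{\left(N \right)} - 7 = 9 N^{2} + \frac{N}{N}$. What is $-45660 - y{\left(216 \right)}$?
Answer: $-465572$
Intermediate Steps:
$y{\left(N \right)} = 8 + 9 N^{2}$ ($y{\left(N \right)} = 7 + \left(9 N^{2} + \frac{N}{N}\right) = 7 + \left(9 N^{2} + 1\right) = 7 + \left(1 + 9 N^{2}\right) = 8 + 9 N^{2}$)
$-45660 - y{\left(216 \right)} = -45660 - \left(8 + 9 \cdot 216^{2}\right) = -45660 - \left(8 + 9 \cdot 46656\right) = -45660 - \left(8 + 419904\right) = -45660 - 419912 = -465572$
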